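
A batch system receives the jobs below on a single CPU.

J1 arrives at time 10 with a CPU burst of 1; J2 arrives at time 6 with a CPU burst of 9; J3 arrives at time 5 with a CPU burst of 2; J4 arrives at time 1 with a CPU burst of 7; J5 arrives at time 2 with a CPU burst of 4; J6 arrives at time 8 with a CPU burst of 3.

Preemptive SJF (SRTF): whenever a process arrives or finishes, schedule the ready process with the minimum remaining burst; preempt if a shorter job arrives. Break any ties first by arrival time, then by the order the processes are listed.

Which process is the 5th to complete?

J4

Schedule: | idle 0-1 | J4 1-2 | J5 2-6 | J3 6-8 | J6 8-11 | J1 11-12 | J4 12-18 | J2 18-27 |
Completion: J1=12  J2=27  J3=8  J4=18  J5=6  J6=11
Finish order: J5 → J3 → J6 → J1 → J4 → J2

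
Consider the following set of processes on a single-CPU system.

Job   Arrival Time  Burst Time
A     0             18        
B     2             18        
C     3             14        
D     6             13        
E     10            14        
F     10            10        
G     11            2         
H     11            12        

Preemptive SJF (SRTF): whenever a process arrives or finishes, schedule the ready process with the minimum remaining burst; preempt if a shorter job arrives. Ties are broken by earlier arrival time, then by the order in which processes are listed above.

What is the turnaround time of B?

99

Gantt: | A 0-3 | C 3-11 | G 11-13 | C 13-19 | F 19-29 | H 29-41 | D 41-54 | E 54-68 | A 68-83 | B 83-101 |
Completion: A=83  B=101  C=19  D=54  E=68  F=29  G=13  H=41
Turnaround (C−A): A=83  B=99  C=16  D=48  E=58  F=19  G=2  H=30
Turnaround(B) = completion − arrival = 101 − 2 = 99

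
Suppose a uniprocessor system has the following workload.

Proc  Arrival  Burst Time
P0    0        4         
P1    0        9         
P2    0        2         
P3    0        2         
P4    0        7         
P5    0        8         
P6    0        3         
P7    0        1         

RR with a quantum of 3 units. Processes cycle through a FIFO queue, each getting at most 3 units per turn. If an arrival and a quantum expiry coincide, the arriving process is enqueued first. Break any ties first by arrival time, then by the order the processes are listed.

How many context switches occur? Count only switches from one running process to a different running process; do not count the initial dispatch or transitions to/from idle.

Schedule: | P0 0-3 | P1 3-6 | P2 6-8 | P3 8-10 | P4 10-13 | P5 13-16 | P6 16-19 | P7 19-20 | P0 20-21 | P1 21-24 | P4 24-27 | P5 27-30 | P1 30-33 | P4 33-34 | P5 34-36 |
Completion: P0=21  P1=33  P2=8  P3=10  P4=34  P5=36  P6=19  P7=20
Turnaround (C−A): P0=21  P1=33  P2=8  P3=10  P4=34  P5=36  P6=19  P7=20

14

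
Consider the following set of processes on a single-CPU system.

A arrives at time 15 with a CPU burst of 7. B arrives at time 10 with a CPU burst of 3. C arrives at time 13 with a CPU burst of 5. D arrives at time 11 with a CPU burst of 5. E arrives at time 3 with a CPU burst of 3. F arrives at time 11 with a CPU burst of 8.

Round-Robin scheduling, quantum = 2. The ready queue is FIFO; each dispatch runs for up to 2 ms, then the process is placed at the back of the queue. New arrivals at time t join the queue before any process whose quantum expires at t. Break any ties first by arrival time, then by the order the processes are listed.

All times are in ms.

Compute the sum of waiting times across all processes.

65

Timeline: | idle 0-3 | E 3-6 | idle 6-10 | B 10-12 | D 12-14 | F 14-16 | B 16-17 | C 17-19 | D 19-21 | A 21-23 | F 23-25 | C 25-27 | D 27-28 | A 28-30 | F 30-32 | C 32-33 | A 33-35 | F 35-37 | A 37-38 |
Completion: A=38  B=17  C=33  D=28  E=6  F=37
Turnaround (C−A): A=23  B=7  C=20  D=17  E=3  F=26
Waiting = turnaround − burst: A=16, B=4, C=15, D=12, E=0, F=18
Total waiting = 16 + 4 + 15 + 12 + 0 + 18 = 65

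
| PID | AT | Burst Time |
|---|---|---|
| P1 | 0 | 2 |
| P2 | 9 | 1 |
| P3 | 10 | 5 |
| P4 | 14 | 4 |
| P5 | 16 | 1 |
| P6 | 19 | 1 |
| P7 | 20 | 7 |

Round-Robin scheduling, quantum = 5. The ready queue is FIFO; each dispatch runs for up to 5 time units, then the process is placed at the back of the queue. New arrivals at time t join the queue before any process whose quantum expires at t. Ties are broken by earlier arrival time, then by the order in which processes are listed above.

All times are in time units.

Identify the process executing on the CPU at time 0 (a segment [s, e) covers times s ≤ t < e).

Timeline: | P1 0-2 | idle 2-9 | P2 9-10 | P3 10-15 | P4 15-19 | P5 19-20 | P6 20-21 | P7 21-28 |
Completion: P1=2  P2=10  P3=15  P4=19  P5=20  P6=21  P7=28
Turnaround (C−A): P1=2  P2=1  P3=5  P4=5  P5=4  P6=2  P7=8

P1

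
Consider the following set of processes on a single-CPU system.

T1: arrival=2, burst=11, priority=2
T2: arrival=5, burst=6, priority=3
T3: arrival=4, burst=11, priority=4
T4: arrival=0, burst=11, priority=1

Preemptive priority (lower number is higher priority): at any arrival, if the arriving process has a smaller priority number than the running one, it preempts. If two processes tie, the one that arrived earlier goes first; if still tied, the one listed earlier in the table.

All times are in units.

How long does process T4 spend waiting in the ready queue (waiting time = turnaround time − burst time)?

0

Gantt: | T4 0-11 | T1 11-22 | T2 22-28 | T3 28-39 |
Completion: T1=22  T2=28  T3=39  T4=11
Turnaround (C−A): T1=20  T2=23  T3=35  T4=11
Waiting(T4) = turnaround − burst = 11 − 11 = 0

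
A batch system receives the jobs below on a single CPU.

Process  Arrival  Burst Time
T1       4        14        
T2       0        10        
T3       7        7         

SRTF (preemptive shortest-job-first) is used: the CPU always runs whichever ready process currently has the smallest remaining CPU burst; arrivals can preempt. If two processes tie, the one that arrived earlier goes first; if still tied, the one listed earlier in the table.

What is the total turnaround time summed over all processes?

Gantt: | T2 0-10 | T3 10-17 | T1 17-31 |
Completion: T1=31  T2=10  T3=17
Turnaround = completion − arrival: T1=27, T2=10, T3=10
Total turnaround = 27 + 10 + 10 = 47

47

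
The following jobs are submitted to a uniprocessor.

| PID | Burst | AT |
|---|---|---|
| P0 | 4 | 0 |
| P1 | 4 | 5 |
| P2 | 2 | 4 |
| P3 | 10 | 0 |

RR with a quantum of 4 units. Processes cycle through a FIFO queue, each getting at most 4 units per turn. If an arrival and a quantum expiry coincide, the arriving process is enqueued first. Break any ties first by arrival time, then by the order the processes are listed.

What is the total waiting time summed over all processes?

Gantt: | P0 0-4 | P3 4-8 | P2 8-10 | P1 10-14 | P3 14-20 |
Completion: P0=4  P1=14  P2=10  P3=20
Turnaround (C−A): P0=4  P1=9  P2=6  P3=20
Waiting = turnaround − burst: P0=0, P1=5, P2=4, P3=10
Total waiting = 0 + 5 + 4 + 10 = 19

19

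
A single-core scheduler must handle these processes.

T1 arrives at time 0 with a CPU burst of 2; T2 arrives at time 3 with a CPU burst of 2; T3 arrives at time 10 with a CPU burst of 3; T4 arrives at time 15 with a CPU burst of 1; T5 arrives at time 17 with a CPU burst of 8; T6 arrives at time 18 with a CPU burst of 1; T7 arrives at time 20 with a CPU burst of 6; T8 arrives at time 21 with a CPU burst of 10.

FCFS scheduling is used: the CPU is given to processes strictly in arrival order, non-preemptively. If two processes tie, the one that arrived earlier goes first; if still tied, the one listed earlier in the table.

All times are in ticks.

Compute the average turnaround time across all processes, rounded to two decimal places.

Schedule: | T1 0-2 | idle 2-3 | T2 3-5 | idle 5-10 | T3 10-13 | idle 13-15 | T4 15-16 | idle 16-17 | T5 17-25 | T6 25-26 | T7 26-32 | T8 32-42 |
Completion: T1=2  T2=5  T3=13  T4=16  T5=25  T6=26  T7=32  T8=42
Turnaround (C−A): T1=2  T2=2  T3=3  T4=1  T5=8  T6=8  T7=12  T8=21
Turnaround times: T1=2, T2=2, T3=3, T4=1, T5=8, T6=8, T7=12, T8=21
Average turnaround = (2+2+3+1+8+8+12+21) / 8 = 57/8 = 7.13

7.13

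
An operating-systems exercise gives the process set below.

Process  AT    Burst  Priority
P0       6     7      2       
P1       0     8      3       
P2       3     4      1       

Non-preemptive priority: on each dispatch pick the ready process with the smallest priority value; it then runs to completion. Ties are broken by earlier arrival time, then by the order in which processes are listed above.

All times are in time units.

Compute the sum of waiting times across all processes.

11

Gantt: | P1 0-8 | P2 8-12 | P0 12-19 |
Completion: P0=19  P1=8  P2=12
Turnaround (C−A): P0=13  P1=8  P2=9
Waiting = turnaround − burst: P0=6, P1=0, P2=5
Total waiting = 6 + 0 + 5 = 11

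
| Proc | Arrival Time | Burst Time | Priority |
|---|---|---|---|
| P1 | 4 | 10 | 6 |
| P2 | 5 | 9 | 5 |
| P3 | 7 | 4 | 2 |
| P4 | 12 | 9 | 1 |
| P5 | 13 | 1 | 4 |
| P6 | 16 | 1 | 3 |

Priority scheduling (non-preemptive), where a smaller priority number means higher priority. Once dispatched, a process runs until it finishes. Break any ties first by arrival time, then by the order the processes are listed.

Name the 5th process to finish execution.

P5

Gantt: | idle 0-4 | P1 4-14 | P4 14-23 | P3 23-27 | P6 27-28 | P5 28-29 | P2 29-38 |
Completion: P1=14  P2=38  P3=27  P4=23  P5=29  P6=28
Turnaround (C−A): P1=10  P2=33  P3=20  P4=11  P5=16  P6=12
Finish order: P1 → P4 → P3 → P6 → P5 → P2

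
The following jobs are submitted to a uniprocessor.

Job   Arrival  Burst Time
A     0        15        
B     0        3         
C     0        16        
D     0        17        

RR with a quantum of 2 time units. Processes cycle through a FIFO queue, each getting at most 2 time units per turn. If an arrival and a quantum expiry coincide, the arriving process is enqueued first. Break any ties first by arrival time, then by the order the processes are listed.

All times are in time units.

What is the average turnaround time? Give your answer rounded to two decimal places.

39.00

Gantt: | A 0-2 | B 2-4 | C 4-6 | D 6-8 | A 8-10 | B 10-11 | C 11-13 | D 13-15 | A 15-17 | C 17-19 | D 19-21 | A 21-23 | C 23-25 | D 25-27 | A 27-29 | C 29-31 | D 31-33 | A 33-35 | C 35-37 | D 37-39 | A 39-41 | C 41-43 | D 43-45 | A 45-46 | C 46-48 | D 48-51 |
Completion: A=46  B=11  C=48  D=51
Turnaround times: A=46, B=11, C=48, D=51
Average turnaround = (46+11+48+51) / 4 = 156/4 = 39.00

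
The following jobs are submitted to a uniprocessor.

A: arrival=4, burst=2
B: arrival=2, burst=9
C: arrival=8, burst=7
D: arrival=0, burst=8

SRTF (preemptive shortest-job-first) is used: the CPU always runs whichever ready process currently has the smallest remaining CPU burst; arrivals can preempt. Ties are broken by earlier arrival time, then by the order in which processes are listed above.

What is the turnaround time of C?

Timeline: | D 0-4 | A 4-6 | D 6-10 | C 10-17 | B 17-26 |
Completion: A=6  B=26  C=17  D=10
Turnaround (C−A): A=2  B=24  C=9  D=10
Turnaround(C) = completion − arrival = 17 − 8 = 9

9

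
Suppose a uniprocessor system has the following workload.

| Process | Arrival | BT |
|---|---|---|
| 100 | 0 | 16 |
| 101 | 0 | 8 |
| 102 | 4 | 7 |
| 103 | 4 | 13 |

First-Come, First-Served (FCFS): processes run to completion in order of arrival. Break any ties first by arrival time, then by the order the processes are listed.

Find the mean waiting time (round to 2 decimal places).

15.75

Gantt: | 100 0-16 | 101 16-24 | 102 24-31 | 103 31-44 |
Completion: 100=16  101=24  102=31  103=44
Turnaround (C−A): 100=16  101=24  102=27  103=40
Waiting times: 100=0, 101=16, 102=20, 103=27
Average waiting = (0+16+20+27) / 4 = 63/4 = 15.75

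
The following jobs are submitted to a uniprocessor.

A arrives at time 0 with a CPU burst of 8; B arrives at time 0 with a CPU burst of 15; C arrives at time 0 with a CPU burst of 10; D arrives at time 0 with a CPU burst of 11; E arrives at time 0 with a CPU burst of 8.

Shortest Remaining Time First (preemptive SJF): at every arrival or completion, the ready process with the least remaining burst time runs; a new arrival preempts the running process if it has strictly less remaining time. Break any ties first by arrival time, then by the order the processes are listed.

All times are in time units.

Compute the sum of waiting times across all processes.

Timeline: | A 0-8 | E 8-16 | C 16-26 | D 26-37 | B 37-52 |
Completion: A=8  B=52  C=26  D=37  E=16
Waiting = turnaround − burst: A=0, B=37, C=16, D=26, E=8
Total waiting = 0 + 37 + 16 + 26 + 8 = 87

87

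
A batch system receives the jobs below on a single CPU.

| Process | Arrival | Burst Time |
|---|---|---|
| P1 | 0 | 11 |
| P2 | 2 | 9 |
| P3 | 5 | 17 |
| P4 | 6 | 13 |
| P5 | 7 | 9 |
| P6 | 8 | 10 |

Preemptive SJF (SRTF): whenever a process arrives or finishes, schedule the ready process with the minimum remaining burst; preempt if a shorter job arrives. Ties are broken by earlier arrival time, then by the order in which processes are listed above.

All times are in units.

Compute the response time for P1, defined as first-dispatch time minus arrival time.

0

Timeline: | P1 0-11 | P2 11-20 | P5 20-29 | P6 29-39 | P4 39-52 | P3 52-69 |
Completion: P1=11  P2=20  P3=69  P4=52  P5=29  P6=39
Response(P1) = first start − arrival = 0 − 0 = 0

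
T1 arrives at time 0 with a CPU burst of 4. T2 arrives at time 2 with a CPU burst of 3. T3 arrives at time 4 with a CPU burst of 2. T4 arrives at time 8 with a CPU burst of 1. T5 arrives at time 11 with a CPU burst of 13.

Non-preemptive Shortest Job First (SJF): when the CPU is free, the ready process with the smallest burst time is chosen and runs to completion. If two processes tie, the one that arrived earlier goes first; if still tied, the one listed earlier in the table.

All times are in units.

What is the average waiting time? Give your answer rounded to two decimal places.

1.00

Schedule: | T1 0-4 | T3 4-6 | T2 6-9 | T4 9-10 | idle 10-11 | T5 11-24 |
Completion: T1=4  T2=9  T3=6  T4=10  T5=24
Waiting times: T1=0, T2=4, T3=0, T4=1, T5=0
Average waiting = (0+4+0+1+0) / 5 = 5/5 = 1.00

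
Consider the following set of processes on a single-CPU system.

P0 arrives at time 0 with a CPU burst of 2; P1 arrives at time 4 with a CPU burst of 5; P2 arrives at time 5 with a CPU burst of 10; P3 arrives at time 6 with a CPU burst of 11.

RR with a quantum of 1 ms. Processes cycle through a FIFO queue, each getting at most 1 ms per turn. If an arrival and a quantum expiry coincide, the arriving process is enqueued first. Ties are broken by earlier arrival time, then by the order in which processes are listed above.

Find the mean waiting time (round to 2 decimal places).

Gantt: | P0 0-2 | idle 2-4 | P1 4-5 | P2 5-6 | P1 6-7 | P3 7-8 | P2 8-9 | P1 9-10 | P3 10-11 | P2 11-12 | P1 12-13 | P3 13-14 | P2 14-15 | P1 15-16 | P3 16-17 | P2 17-18 | P3 18-19 | P2 19-20 | P3 20-21 | P2 21-22 | P3 22-23 | P2 23-24 | P3 24-25 | P2 25-26 | P3 26-27 | P2 27-28 | P3 28-30 |
Completion: P0=2  P1=16  P2=28  P3=30
Waiting times: P0=0, P1=7, P2=13, P3=13
Average waiting = (0+7+13+13) / 4 = 33/4 = 8.25

8.25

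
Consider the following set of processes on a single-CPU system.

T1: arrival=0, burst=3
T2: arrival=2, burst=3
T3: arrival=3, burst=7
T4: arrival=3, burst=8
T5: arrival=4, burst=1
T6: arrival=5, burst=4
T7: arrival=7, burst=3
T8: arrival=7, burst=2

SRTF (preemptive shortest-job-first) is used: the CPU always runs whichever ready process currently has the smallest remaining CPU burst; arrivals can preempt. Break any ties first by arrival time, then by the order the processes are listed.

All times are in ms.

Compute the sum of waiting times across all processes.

44

Gantt: | T1 0-3 | T2 3-4 | T5 4-5 | T2 5-7 | T8 7-9 | T7 9-12 | T6 12-16 | T3 16-23 | T4 23-31 |
Completion: T1=3  T2=7  T3=23  T4=31  T5=5  T6=16  T7=12  T8=9
Waiting = turnaround − burst: T1=0, T2=2, T3=13, T4=20, T5=0, T6=7, T7=2, T8=0
Total waiting = 0 + 2 + 13 + 20 + 0 + 7 + 2 + 0 = 44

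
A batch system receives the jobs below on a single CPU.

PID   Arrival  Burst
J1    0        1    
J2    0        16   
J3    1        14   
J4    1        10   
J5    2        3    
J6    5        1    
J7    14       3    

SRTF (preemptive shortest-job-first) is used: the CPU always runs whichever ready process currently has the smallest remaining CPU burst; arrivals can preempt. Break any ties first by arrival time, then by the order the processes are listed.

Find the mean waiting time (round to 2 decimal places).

7.71

Schedule: | J1 0-1 | J4 1-2 | J5 2-5 | J6 5-6 | J4 6-15 | J7 15-18 | J3 18-32 | J2 32-48 |
Completion: J1=1  J2=48  J3=32  J4=15  J5=5  J6=6  J7=18
Turnaround (C−A): J1=1  J2=48  J3=31  J4=14  J5=3  J6=1  J7=4
Waiting times: J1=0, J2=32, J3=17, J4=4, J5=0, J6=0, J7=1
Average waiting = (0+32+17+4+0+0+1) / 7 = 54/7 = 7.71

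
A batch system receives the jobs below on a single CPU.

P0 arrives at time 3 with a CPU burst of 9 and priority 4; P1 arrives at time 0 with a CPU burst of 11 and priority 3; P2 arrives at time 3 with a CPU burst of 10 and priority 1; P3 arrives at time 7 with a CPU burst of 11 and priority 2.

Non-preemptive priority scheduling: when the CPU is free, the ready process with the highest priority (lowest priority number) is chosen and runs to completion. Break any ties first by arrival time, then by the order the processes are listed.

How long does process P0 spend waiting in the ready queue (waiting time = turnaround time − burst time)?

29

Timeline: | P1 0-11 | P2 11-21 | P3 21-32 | P0 32-41 |
Completion: P0=41  P1=11  P2=21  P3=32
Waiting(P0) = turnaround − burst = 38 − 9 = 29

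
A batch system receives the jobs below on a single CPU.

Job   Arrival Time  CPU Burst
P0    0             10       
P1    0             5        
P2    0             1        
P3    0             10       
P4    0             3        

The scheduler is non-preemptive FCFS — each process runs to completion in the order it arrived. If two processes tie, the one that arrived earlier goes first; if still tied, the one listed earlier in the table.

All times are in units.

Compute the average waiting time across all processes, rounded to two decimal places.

Gantt: | P0 0-10 | P1 10-15 | P2 15-16 | P3 16-26 | P4 26-29 |
Completion: P0=10  P1=15  P2=16  P3=26  P4=29
Waiting times: P0=0, P1=10, P2=15, P3=16, P4=26
Average waiting = (0+10+15+16+26) / 5 = 67/5 = 13.40

13.40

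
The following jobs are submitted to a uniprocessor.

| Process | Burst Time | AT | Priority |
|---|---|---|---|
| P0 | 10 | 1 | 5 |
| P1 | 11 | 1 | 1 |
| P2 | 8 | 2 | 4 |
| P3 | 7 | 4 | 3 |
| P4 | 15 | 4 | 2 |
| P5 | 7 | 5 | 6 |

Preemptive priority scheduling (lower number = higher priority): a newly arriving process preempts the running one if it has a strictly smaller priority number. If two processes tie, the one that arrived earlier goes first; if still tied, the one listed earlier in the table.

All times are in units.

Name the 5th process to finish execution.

P0

Schedule: | idle 0-1 | P1 1-12 | P4 12-27 | P3 27-34 | P2 34-42 | P0 42-52 | P5 52-59 |
Completion: P0=52  P1=12  P2=42  P3=34  P4=27  P5=59
Turnaround (C−A): P0=51  P1=11  P2=40  P3=30  P4=23  P5=54
Finish order: P1 → P4 → P3 → P2 → P0 → P5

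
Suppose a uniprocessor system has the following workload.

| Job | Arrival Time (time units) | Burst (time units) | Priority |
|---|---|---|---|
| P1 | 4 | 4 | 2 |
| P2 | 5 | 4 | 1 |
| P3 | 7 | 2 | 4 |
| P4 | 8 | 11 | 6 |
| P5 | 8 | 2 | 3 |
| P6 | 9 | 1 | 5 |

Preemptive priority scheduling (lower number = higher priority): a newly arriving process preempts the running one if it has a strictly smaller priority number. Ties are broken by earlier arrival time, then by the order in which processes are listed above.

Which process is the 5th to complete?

P6

Timeline: | idle 0-4 | P1 4-5 | P2 5-9 | P1 9-12 | P5 12-14 | P3 14-16 | P6 16-17 | P4 17-28 |
Completion: P1=12  P2=9  P3=16  P4=28  P5=14  P6=17
Turnaround (C−A): P1=8  P2=4  P3=9  P4=20  P5=6  P6=8
Finish order: P2 → P1 → P5 → P3 → P6 → P4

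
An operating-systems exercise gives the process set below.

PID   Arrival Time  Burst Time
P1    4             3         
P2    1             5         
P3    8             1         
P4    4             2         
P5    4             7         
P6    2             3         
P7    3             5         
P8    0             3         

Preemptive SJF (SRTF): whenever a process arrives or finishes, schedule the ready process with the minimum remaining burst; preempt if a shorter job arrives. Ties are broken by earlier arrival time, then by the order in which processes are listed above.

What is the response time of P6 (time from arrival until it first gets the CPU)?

Schedule: | P8 0-3 | P6 3-6 | P4 6-8 | P3 8-9 | P1 9-12 | P2 12-17 | P7 17-22 | P5 22-29 |
Completion: P1=12  P2=17  P3=9  P4=8  P5=29  P6=6  P7=22  P8=3
Turnaround (C−A): P1=8  P2=16  P3=1  P4=4  P5=25  P6=4  P7=19  P8=3
Response(P6) = first start − arrival = 3 − 2 = 1

1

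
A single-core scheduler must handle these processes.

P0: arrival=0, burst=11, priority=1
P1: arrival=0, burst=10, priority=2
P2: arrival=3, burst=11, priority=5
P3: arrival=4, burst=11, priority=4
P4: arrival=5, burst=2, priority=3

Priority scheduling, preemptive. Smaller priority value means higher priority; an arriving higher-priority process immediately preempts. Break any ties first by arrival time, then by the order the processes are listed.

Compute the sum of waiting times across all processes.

Gantt: | P0 0-11 | P1 11-21 | P4 21-23 | P3 23-34 | P2 34-45 |
Completion: P0=11  P1=21  P2=45  P3=34  P4=23
Turnaround (C−A): P0=11  P1=21  P2=42  P3=30  P4=18
Waiting = turnaround − burst: P0=0, P1=11, P2=31, P3=19, P4=16
Total waiting = 0 + 11 + 31 + 19 + 16 = 77

77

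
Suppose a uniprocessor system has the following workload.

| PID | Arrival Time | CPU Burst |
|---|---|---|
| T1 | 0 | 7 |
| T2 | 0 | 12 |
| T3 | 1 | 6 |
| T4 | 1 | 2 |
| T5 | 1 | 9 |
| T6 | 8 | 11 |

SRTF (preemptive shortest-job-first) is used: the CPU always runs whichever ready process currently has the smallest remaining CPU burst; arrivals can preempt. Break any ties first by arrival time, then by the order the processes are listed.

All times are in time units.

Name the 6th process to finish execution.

Gantt: | T1 0-1 | T4 1-3 | T1 3-9 | T3 9-15 | T5 15-24 | T6 24-35 | T2 35-47 |
Completion: T1=9  T2=47  T3=15  T4=3  T5=24  T6=35
Finish order: T4 → T1 → T3 → T5 → T6 → T2

T2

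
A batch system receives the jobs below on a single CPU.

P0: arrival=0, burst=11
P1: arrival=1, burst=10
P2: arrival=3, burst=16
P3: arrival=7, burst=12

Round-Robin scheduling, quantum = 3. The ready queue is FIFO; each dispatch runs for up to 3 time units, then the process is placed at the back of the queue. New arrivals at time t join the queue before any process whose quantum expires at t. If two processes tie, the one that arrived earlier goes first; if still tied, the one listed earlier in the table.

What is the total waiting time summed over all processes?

Timeline: | P0 0-3 | P1 3-6 | P2 6-9 | P0 9-12 | P1 12-15 | P3 15-18 | P2 18-21 | P0 21-24 | P1 24-27 | P3 27-30 | P2 30-33 | P0 33-35 | P1 35-36 | P3 36-39 | P2 39-42 | P3 42-45 | P2 45-49 |
Completion: P0=35  P1=36  P2=49  P3=45
Waiting = turnaround − burst: P0=24, P1=25, P2=30, P3=26
Total waiting = 24 + 25 + 30 + 26 = 105

105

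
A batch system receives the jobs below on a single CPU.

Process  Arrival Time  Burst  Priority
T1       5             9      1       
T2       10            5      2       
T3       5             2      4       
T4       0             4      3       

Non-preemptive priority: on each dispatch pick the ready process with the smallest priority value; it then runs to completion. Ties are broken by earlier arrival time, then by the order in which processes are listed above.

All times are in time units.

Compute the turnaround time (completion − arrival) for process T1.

9

Gantt: | T4 0-4 | idle 4-5 | T1 5-14 | T2 14-19 | T3 19-21 |
Completion: T1=14  T2=19  T3=21  T4=4
Turnaround (C−A): T1=9  T2=9  T3=16  T4=4
Turnaround(T1) = completion − arrival = 14 − 5 = 9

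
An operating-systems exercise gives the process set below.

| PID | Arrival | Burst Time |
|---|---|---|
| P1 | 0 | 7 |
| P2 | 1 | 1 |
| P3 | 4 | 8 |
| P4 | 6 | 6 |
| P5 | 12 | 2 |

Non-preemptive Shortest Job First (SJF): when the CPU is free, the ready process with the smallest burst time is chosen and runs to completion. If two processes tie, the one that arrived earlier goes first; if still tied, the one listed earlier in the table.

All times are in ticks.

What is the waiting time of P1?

0

Gantt: | P1 0-7 | P2 7-8 | P4 8-14 | P5 14-16 | P3 16-24 |
Completion: P1=7  P2=8  P3=24  P4=14  P5=16
Turnaround (C−A): P1=7  P2=7  P3=20  P4=8  P5=4
Waiting(P1) = turnaround − burst = 7 − 7 = 0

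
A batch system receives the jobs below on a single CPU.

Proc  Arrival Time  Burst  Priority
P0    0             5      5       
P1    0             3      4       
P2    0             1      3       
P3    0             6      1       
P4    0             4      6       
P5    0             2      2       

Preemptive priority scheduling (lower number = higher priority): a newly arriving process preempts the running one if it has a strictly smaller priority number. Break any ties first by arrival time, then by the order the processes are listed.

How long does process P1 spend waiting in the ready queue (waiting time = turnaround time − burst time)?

9

Timeline: | P3 0-6 | P5 6-8 | P2 8-9 | P1 9-12 | P0 12-17 | P4 17-21 |
Completion: P0=17  P1=12  P2=9  P3=6  P4=21  P5=8
Turnaround (C−A): P0=17  P1=12  P2=9  P3=6  P4=21  P5=8
Waiting(P1) = turnaround − burst = 12 − 3 = 9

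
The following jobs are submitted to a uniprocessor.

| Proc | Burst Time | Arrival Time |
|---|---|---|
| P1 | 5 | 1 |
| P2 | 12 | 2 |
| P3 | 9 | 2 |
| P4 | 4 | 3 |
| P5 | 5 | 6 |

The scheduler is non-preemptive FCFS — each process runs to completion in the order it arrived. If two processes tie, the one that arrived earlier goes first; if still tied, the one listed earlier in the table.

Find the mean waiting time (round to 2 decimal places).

Timeline: | idle 0-1 | P1 1-6 | P2 6-18 | P3 18-27 | P4 27-31 | P5 31-36 |
Completion: P1=6  P2=18  P3=27  P4=31  P5=36
Turnaround (C−A): P1=5  P2=16  P3=25  P4=28  P5=30
Waiting times: P1=0, P2=4, P3=16, P4=24, P5=25
Average waiting = (0+4+16+24+25) / 5 = 69/5 = 13.80

13.80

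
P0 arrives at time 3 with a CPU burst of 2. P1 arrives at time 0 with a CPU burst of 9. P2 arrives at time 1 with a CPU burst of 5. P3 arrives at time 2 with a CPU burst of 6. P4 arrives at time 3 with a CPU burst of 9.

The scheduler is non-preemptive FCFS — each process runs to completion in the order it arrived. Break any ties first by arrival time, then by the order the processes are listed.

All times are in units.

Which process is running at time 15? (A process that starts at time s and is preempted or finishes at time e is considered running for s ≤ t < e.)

P3

Schedule: | P1 0-9 | P2 9-14 | P3 14-20 | P0 20-22 | P4 22-31 |
Completion: P0=22  P1=9  P2=14  P3=20  P4=31
Turnaround (C−A): P0=19  P1=9  P2=13  P3=18  P4=28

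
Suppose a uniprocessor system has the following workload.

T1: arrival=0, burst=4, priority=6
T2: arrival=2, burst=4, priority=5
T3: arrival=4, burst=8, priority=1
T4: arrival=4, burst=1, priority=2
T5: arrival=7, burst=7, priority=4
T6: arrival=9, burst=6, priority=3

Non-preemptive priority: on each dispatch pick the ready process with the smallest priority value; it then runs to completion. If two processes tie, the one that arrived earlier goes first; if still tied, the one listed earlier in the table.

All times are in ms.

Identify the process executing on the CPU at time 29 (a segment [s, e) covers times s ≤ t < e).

T2

Timeline: | T1 0-4 | T3 4-12 | T4 12-13 | T6 13-19 | T5 19-26 | T2 26-30 |
Completion: T1=4  T2=30  T3=12  T4=13  T5=26  T6=19
Turnaround (C−A): T1=4  T2=28  T3=8  T4=9  T5=19  T6=10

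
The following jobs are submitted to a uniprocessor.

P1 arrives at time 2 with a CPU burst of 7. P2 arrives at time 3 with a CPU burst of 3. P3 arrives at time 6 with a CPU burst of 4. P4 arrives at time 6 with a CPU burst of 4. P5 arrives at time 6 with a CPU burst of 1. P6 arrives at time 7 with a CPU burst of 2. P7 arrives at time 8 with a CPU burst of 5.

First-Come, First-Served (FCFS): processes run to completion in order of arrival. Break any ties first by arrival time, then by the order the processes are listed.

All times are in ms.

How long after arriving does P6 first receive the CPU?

14

Gantt: | idle 0-2 | P1 2-9 | P2 9-12 | P3 12-16 | P4 16-20 | P5 20-21 | P6 21-23 | P7 23-28 |
Completion: P1=9  P2=12  P3=16  P4=20  P5=21  P6=23  P7=28
Response(P6) = first start − arrival = 21 − 7 = 14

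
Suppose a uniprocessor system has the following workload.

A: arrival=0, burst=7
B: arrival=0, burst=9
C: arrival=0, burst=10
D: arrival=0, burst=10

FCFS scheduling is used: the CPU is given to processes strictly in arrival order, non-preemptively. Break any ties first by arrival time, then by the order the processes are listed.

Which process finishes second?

B

Schedule: | A 0-7 | B 7-16 | C 16-26 | D 26-36 |
Completion: A=7  B=16  C=26  D=36
Finish order: A → B → C → D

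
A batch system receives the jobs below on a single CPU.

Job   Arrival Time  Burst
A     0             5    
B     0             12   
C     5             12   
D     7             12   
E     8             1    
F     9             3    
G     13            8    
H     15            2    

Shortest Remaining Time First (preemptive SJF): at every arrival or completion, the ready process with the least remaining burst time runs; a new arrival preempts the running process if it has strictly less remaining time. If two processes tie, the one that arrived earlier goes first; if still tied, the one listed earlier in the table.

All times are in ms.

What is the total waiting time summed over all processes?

Timeline: | A 0-5 | B 5-8 | E 8-9 | F 9-12 | B 12-15 | H 15-17 | B 17-23 | G 23-31 | C 31-43 | D 43-55 |
Completion: A=5  B=23  C=43  D=55  E=9  F=12  G=31  H=17
Turnaround (C−A): A=5  B=23  C=38  D=48  E=1  F=3  G=18  H=2
Waiting = turnaround − burst: A=0, B=11, C=26, D=36, E=0, F=0, G=10, H=0
Total waiting = 0 + 11 + 26 + 36 + 0 + 0 + 10 + 0 = 83

83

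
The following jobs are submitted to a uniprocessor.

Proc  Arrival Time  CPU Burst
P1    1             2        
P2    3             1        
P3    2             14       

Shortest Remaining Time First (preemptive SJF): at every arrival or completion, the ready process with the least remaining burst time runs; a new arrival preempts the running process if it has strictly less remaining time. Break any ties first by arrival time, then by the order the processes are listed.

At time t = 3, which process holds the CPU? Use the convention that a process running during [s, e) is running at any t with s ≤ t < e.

P2

Gantt: | idle 0-1 | P1 1-3 | P2 3-4 | P3 4-18 |
Completion: P1=3  P2=4  P3=18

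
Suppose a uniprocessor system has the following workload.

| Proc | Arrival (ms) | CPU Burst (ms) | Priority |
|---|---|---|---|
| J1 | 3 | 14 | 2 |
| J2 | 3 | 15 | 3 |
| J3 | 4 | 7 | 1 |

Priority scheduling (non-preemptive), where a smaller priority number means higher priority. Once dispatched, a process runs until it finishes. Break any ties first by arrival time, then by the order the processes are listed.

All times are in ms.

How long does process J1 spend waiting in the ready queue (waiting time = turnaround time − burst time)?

0

Gantt: | idle 0-3 | J1 3-17 | J3 17-24 | J2 24-39 |
Completion: J1=17  J2=39  J3=24
Waiting(J1) = turnaround − burst = 14 − 14 = 0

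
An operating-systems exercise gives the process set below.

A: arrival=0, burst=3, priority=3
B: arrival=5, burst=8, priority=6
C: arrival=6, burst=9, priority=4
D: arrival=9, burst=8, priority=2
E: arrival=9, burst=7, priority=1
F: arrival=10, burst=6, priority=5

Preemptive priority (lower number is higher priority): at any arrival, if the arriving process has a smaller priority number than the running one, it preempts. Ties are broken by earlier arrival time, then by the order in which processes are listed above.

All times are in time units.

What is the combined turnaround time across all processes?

113

Schedule: | A 0-3 | idle 3-5 | B 5-6 | C 6-9 | E 9-16 | D 16-24 | C 24-30 | F 30-36 | B 36-43 |
Completion: A=3  B=43  C=30  D=24  E=16  F=36
Turnaround (C−A): A=3  B=38  C=24  D=15  E=7  F=26
Turnaround = completion − arrival: A=3, B=38, C=24, D=15, E=7, F=26
Total turnaround = 3 + 38 + 24 + 15 + 7 + 26 = 113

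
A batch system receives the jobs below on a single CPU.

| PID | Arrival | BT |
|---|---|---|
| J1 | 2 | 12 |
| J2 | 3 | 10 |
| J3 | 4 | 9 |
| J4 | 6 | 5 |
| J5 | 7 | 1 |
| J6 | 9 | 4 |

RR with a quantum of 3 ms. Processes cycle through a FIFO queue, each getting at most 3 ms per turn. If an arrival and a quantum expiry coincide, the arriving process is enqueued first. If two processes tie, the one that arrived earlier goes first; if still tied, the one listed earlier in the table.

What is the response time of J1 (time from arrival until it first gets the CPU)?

Schedule: | idle 0-2 | J1 2-5 | J2 5-8 | J3 8-11 | J1 11-14 | J4 14-17 | J5 17-18 | J2 18-21 | J6 21-24 | J3 24-27 | J1 27-30 | J4 30-32 | J2 32-35 | J6 35-36 | J3 36-39 | J1 39-42 | J2 42-43 |
Completion: J1=42  J2=43  J3=39  J4=32  J5=18  J6=36
Response(J1) = first start − arrival = 2 − 2 = 0

0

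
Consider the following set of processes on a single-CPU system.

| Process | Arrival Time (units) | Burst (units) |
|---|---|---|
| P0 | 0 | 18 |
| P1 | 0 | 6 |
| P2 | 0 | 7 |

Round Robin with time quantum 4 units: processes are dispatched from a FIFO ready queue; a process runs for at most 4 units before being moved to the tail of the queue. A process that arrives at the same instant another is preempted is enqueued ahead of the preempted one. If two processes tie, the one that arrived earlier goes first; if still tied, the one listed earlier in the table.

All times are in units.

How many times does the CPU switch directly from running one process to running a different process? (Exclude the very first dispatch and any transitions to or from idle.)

Timeline: | P0 0-4 | P1 4-8 | P2 8-12 | P0 12-16 | P1 16-18 | P2 18-21 | P0 21-31 |
Completion: P0=31  P1=18  P2=21
Turnaround (C−A): P0=31  P1=18  P2=21

6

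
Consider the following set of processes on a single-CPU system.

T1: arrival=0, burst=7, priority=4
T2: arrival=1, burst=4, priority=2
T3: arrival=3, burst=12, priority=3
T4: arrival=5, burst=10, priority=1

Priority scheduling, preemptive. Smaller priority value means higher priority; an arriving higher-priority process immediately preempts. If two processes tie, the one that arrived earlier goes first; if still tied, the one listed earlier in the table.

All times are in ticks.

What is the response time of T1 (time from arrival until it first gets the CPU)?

Timeline: | T1 0-1 | T2 1-5 | T4 5-15 | T3 15-27 | T1 27-33 |
Completion: T1=33  T2=5  T3=27  T4=15
Response(T1) = first start − arrival = 0 − 0 = 0

0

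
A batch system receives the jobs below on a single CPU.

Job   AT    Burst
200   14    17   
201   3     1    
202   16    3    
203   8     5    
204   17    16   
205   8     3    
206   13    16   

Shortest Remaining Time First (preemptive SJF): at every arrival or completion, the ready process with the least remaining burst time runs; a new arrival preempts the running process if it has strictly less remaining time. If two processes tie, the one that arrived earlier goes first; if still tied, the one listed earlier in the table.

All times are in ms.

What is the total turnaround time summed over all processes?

Timeline: | idle 0-3 | 201 3-4 | idle 4-8 | 205 8-11 | 203 11-16 | 202 16-19 | 206 19-35 | 204 35-51 | 200 51-68 |
Completion: 200=68  201=4  202=19  203=16  204=51  205=11  206=35
Turnaround (C−A): 200=54  201=1  202=3  203=8  204=34  205=3  206=22
Turnaround = completion − arrival: 200=54, 201=1, 202=3, 203=8, 204=34, 205=3, 206=22
Total turnaround = 54 + 1 + 3 + 8 + 34 + 3 + 22 = 125

125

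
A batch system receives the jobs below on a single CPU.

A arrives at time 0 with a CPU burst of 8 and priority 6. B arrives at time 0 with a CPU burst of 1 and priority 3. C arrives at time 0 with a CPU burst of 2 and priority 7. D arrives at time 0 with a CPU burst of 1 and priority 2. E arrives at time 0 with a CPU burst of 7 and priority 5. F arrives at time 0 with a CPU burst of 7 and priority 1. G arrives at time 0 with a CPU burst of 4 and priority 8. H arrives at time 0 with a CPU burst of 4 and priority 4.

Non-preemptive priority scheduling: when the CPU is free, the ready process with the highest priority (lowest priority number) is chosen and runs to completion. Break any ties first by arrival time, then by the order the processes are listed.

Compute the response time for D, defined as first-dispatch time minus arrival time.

7

Gantt: | F 0-7 | D 7-8 | B 8-9 | H 9-13 | E 13-20 | A 20-28 | C 28-30 | G 30-34 |
Completion: A=28  B=9  C=30  D=8  E=20  F=7  G=34  H=13
Turnaround (C−A): A=28  B=9  C=30  D=8  E=20  F=7  G=34  H=13
Response(D) = first start − arrival = 7 − 0 = 7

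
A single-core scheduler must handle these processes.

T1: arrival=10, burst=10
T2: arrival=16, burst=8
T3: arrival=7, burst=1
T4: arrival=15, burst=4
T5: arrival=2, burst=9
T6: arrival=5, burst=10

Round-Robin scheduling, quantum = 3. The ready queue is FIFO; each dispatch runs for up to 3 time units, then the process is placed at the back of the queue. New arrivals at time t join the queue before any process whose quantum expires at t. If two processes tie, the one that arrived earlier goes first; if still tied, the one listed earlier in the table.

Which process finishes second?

Gantt: | idle 0-2 | T5 2-5 | T6 5-8 | T5 8-11 | T3 11-12 | T6 12-15 | T1 15-18 | T5 18-21 | T4 21-24 | T6 24-27 | T2 27-30 | T1 30-33 | T4 33-34 | T6 34-35 | T2 35-38 | T1 38-41 | T2 41-43 | T1 43-44 |
Completion: T1=44  T2=43  T3=12  T4=34  T5=21  T6=35
Turnaround (C−A): T1=34  T2=27  T3=5  T4=19  T5=19  T6=30
Finish order: T3 → T5 → T4 → T6 → T2 → T1

T5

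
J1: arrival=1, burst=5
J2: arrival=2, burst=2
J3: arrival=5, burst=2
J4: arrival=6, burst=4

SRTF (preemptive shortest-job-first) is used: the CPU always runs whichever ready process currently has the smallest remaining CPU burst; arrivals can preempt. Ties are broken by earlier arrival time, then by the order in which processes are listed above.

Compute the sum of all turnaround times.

21

Schedule: | idle 0-1 | J1 1-2 | J2 2-4 | J1 4-5 | J3 5-7 | J1 7-10 | J4 10-14 |
Completion: J1=10  J2=4  J3=7  J4=14
Turnaround (C−A): J1=9  J2=2  J3=2  J4=8
Turnaround = completion − arrival: J1=9, J2=2, J3=2, J4=8
Total turnaround = 9 + 2 + 2 + 8 = 21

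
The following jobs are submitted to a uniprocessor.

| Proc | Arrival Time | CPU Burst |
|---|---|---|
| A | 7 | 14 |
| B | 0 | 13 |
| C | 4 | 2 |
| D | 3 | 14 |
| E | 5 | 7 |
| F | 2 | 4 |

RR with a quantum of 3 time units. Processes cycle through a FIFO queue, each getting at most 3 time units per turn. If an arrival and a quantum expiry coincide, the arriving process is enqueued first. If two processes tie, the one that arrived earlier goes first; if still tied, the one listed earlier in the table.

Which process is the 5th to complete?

D

Gantt: | B 0-3 | F 3-6 | D 6-9 | B 9-12 | C 12-14 | E 14-17 | F 17-18 | A 18-21 | D 21-24 | B 24-27 | E 27-30 | A 30-33 | D 33-36 | B 36-39 | E 39-40 | A 40-43 | D 43-46 | B 46-47 | A 47-50 | D 50-52 | A 52-54 |
Completion: A=54  B=47  C=14  D=52  E=40  F=18
Turnaround (C−A): A=47  B=47  C=10  D=49  E=35  F=16
Finish order: C → F → E → B → D → A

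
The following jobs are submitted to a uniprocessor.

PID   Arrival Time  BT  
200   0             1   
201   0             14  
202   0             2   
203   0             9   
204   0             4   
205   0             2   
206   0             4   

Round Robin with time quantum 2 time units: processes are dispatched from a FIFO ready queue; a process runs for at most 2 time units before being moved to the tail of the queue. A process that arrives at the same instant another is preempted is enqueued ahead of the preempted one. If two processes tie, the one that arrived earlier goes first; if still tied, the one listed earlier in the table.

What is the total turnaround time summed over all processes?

125

Timeline: | 200 0-1 | 201 1-3 | 202 3-5 | 203 5-7 | 204 7-9 | 205 9-11 | 206 11-13 | 201 13-15 | 203 15-17 | 204 17-19 | 206 19-21 | 201 21-23 | 203 23-25 | 201 25-27 | 203 27-29 | 201 29-31 | 203 31-32 | 201 32-36 |
Completion: 200=1  201=36  202=5  203=32  204=19  205=11  206=21
Turnaround = completion − arrival: 200=1, 201=36, 202=5, 203=32, 204=19, 205=11, 206=21
Total turnaround = 1 + 36 + 5 + 32 + 19 + 11 + 21 = 125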